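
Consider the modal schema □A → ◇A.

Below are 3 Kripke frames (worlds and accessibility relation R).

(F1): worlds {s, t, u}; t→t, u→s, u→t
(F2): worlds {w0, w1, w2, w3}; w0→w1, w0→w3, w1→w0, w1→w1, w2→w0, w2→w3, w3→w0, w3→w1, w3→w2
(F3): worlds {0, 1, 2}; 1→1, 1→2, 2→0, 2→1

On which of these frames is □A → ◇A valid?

The schema corresponds to seriality: ∀x ∃y Rxy.
(F1): fails — world s has no successor.
(F2): holds.
(F3): fails — world 0 has no successor.

(F2)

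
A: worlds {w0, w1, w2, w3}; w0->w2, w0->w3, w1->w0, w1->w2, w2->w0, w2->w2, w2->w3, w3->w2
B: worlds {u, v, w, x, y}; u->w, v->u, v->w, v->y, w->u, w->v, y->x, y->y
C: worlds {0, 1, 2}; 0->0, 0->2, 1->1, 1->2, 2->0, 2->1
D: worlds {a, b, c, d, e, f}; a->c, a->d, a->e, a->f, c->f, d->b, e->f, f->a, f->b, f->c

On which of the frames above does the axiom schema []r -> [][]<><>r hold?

A, C

This is the axiom for a generalized confluence (Geach) condition; its first-order frame correspondent is forall x forall z (x R^2 z -> exists w (xRw & z R^2 w)).
A: ✓.
B: fails — uR²u but no t with uRt and uR²t.
C: ✓.
D: fails — aR²b but no w with aRw and bR²w.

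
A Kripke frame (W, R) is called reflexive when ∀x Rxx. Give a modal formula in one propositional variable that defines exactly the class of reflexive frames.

□p → p

A defining formula is □p → p (the T axiom).
Suppose □p→p is valid. At any x set V(p)={w : Rxw}. Then □p holds at x, so p holds at x, i.e. Rxx.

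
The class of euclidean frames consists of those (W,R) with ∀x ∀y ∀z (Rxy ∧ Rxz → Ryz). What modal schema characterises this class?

The condition is the Euclidean property. The 5 schema ◇ψ → □◇ψ defines it.

◇ψ → □◇ψ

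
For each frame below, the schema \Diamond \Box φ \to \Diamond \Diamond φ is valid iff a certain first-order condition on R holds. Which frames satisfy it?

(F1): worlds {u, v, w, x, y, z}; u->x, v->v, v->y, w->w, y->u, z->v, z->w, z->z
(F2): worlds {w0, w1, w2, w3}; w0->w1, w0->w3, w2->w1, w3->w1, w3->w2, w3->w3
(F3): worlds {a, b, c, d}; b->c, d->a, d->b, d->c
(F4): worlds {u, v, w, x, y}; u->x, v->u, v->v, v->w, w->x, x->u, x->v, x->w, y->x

(F4)

Frame correspondent (Sahlqvist): \forall x \forall y (xRy \to \exists w (yRw \wedge x R^2 w)) — i.e. a generalized confluence (Geach) condition.
(F1): fails — uRx but no t with xRt and uR²t.
(F2): fails — w0Rw1 but no w with w1Rw and w0R²w.
(F3): fails — bRc but no w with cRw and bR²w.
(F4): satisfies the condition.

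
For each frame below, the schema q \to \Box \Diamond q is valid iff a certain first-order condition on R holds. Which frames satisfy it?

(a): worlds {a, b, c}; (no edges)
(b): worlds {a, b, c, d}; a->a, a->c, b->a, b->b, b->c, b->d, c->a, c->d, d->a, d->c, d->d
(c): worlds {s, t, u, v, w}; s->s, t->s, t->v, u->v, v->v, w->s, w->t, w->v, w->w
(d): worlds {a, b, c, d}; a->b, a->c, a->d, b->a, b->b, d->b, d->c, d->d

(a)

The schema corresponds to symmetry: \forall x \forall y (Rxy \to Ryx).
(a): satisfies the condition.
(b): fails — Rbc but not Rcb.
(c): fails — Ruv but not Rvu.
(d): fails — Rdc but not Rcd.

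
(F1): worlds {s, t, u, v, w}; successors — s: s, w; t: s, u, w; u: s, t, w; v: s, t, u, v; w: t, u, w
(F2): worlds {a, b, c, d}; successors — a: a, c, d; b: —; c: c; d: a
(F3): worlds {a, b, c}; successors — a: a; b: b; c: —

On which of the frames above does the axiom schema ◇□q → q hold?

(F3)

Frame correspondent (Sahlqvist): ∀x ∀y (Rxy → Ryx) — i.e. symmetry.
(F1): fails — Rus but not Rsu.
(F2): fails — Rac but not Rca.
(F3): ✓.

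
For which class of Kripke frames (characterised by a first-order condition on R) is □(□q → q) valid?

This is the T□ axiom.
It corresponds to shift-reflexivity: ∀x ∀y (Rxy → Ryy).

Shift-reflexivity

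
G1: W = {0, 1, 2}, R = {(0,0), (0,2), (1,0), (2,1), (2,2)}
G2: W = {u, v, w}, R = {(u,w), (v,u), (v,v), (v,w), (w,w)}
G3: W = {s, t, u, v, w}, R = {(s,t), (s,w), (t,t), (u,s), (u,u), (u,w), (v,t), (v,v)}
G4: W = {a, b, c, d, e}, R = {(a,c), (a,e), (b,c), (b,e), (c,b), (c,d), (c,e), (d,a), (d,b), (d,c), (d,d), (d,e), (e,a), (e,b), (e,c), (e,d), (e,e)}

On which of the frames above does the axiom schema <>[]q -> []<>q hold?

Frame correspondent (Sahlqvist): forall x forall y forall z (Rxy & Rxz -> exists w (Ryw & Rzw)) — i.e. convergence.
G1: fails — R22 and R21 but 2 and 1 have no common successor.
G2: holds.
G3: fails — Rsw and Rsw but w and w have no common successor.
G4: holds.

G2, G4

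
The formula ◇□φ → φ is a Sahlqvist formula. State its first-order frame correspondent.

Equivalently (dual form): φ → □◇φ.
Suppose φ→□◇φ is valid. Take Rxy and set V(φ)={x}. Then φ at x, so □◇φ at x, so ◇φ at y, so some z with Ryz has φ; z=x, i.e. Ryx.
Conversely, any frame satisfying ∀x ∀y (Rxy → Ryx) validates the schema.
So the correspondent is symmetry.

symmetry: ∀x ∀y (Rxy → Ryx)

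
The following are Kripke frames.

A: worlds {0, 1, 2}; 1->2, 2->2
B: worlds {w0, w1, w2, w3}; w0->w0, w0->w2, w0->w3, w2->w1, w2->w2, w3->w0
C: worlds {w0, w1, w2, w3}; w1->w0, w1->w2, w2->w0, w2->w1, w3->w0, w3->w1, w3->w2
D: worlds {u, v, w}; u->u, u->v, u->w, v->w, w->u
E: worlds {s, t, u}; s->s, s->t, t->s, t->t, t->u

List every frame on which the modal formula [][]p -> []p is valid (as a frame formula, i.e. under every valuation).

A, B, E

The schema corresponds to density: forall x forall y (Rxy -> exists z (Rxz & Rzy)).
A: satisfies the condition.
B: satisfies the condition.
C: fails — Rw1w2 but no z with Rw1z and Rzw2.
D: fails — Rvw but no z with Rvz and Rzw.
E: satisfies the condition.
Valid on: A, B, E.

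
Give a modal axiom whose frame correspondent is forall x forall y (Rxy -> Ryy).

□(□p → p)

The condition is shift-reflexivity. The T□ schema □(□p → p) defines it.
Suppose □(□p→p) is valid. Take Rxy and set V(p)={w : Ryw}. Then at y, □p holds; since □(□p→p) at x, □p→p at y, so p at y, i.e. Ryy.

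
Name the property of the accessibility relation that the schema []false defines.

Emptiness of R

This is the Ver axiom.
It corresponds to emptiness of R: forall x forall y ~Rxy.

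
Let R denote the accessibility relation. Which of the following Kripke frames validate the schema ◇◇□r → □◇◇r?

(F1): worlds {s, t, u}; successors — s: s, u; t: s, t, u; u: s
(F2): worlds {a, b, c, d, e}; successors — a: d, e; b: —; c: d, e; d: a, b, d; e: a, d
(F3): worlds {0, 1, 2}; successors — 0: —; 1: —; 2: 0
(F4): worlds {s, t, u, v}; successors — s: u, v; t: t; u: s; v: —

Frame correspondent (Sahlqvist): ∀x ∀y ∀z ((xR²y ∧ xRz) → ∃w (yRw ∧ zR²w)) — i.e. a generalized confluence (Geach) condition.
(F1): condition met.
(F2): fails — aR²b, aRd but no w with bRw and dR²w.
(F3): condition met.
(F4): fails — sR²s, sRv but no w with sRw and vR²w.
Valid on: (F1), (F3).

(F1), (F3)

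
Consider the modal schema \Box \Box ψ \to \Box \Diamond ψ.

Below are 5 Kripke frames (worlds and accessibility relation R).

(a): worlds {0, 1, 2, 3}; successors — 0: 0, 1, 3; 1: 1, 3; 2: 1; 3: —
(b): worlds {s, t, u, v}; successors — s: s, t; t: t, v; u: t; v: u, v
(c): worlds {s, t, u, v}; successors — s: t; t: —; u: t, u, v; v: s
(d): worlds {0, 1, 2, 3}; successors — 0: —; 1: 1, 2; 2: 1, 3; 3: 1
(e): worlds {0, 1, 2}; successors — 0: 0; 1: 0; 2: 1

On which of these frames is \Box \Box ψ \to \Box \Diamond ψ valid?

Frame correspondent (Sahlqvist): \forall x \forall z (xRz \to \exists w (x R^2 w \wedge zRw)) — i.e. a generalized confluence (Geach) condition.
(a): fails — 0R3 but no w with 0R²w and 3Rw.
(b): condition met.
(c): fails — sRt but no w with sR²w and tRw.
(d): condition met.
(e): condition met.
Valid on: (b), (d), (e).

(b), (d), (e)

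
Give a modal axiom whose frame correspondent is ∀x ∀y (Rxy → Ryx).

q → □◇q

This is symmetry; the standard corresponding axiom is B: q → □◇q.
Suppose q→□◇q is valid. Take Rxy and set V(q)={x}. Then q at x, so □◇q at x, so ◇q at y, so some z with Ryz has q; z=x, i.e. Ryx.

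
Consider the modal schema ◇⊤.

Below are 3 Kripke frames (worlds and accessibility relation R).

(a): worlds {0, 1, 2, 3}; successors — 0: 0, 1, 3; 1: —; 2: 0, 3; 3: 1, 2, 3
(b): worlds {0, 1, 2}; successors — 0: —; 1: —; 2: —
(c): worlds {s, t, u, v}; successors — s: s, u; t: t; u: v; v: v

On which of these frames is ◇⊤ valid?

Frame correspondent (Sahlqvist): ∀x ∃y Rxy — i.e. seriality.
(a): fails — world 1 has no successor.
(b): fails — world 0 has no successor.
(c): condition met.

(c)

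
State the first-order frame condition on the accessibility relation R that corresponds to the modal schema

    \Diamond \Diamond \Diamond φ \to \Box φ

This is a Sahlqvist (Geach-type) schema ◇^3□^0φ → □^1◇^0φ.
First-order correspondent: \forall x \forall y \forall z ((x R^3 y \wedge xRz) \to \exists w (y = w \wedge z = w)).

\forall x \forall y \forall z ((x R^3 y \wedge xRz) \to \exists w (y = w \wedge z = w))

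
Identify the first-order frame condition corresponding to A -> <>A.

reflexivity: forall x Rxx

This is a form of the T axiom.
Its frame correspondent is reflexivity — forall x Rxx.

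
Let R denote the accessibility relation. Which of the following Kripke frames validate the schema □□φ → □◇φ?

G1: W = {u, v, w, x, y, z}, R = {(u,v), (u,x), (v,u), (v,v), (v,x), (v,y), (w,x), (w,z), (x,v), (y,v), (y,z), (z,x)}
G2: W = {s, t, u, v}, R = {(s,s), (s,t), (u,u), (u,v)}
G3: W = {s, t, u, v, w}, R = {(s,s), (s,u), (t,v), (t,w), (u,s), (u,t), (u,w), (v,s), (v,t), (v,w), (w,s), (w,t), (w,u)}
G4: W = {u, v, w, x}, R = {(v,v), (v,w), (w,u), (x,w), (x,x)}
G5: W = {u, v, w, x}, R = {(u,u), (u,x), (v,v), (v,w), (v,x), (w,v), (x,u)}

This is the axiom for a generalized confluence (Geach) condition; its first-order frame correspondent is ∀x ∀z (xRz → ∃w (xR²w ∧ zRw)).
G1: satisfies the condition.
G2: fails — sRt but no w with sR²w and tRw.
G3: satisfies the condition.
G4: fails — wRu but no t with wR²t and uRt.
G5: satisfies the condition.

G1, G3, G5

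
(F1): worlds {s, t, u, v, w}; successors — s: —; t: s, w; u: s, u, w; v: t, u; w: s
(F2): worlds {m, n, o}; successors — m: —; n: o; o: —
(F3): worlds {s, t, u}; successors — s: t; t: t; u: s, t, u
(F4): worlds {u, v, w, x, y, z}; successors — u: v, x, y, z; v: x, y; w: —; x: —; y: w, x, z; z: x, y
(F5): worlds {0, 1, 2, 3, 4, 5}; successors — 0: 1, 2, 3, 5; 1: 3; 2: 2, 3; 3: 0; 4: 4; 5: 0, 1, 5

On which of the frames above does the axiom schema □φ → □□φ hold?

(F2), (F3)

The schema corresponds to transitivity: ∀x ∀y ∀z (Rxy ∧ Ryz → Rxz).
(F1): fails — Rvt and Rts but not Rvs.
(F2): ✓.
(F3): ✓.
(F4): fails — Rzy and Ryw but not Rzw.
(F5): fails — R23 and R30 but not R20.
Valid on: (F2), (F3).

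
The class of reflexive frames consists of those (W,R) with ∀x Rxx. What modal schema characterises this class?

□q → q

The condition is reflexivity. The T schema □q → q defines it.
Suppose □q→q is valid. At any x set V(q)={w : Rxw}. Then □q holds at x, so q holds at x, i.e. Rxx.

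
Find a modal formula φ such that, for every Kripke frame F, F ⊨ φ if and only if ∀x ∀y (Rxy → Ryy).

This is shift-reflexivity; the standard corresponding axiom is T□: □(□ψ → ψ).
Suppose □(□ψ→ψ) is valid. Take Rxy and set V(ψ)={w : Ryw}. Then at y, □ψ holds; since □(□ψ→ψ) at x, □ψ→ψ at y, so ψ at y, i.e. Ryy.

□(□ψ → ψ)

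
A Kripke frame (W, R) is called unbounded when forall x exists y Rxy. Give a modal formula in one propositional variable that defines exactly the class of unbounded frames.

This is seriality; the standard corresponding axiom is D: □p → ◇p.

□p → ◇p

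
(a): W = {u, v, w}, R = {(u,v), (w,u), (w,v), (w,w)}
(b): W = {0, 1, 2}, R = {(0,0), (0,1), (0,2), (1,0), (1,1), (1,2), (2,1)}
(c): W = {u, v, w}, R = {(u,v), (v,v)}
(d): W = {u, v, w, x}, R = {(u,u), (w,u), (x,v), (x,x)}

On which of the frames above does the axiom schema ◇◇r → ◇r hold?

The schema corresponds to transitivity: ∀x ∀y ∀z (Rxy ∧ Ryz → Rxz).
(a): condition met.
(b): fails — R21 and R10 but not R20.
(c): condition met.
(d): condition met.
Valid on: (a), (c), (d).

(a), (c), (d)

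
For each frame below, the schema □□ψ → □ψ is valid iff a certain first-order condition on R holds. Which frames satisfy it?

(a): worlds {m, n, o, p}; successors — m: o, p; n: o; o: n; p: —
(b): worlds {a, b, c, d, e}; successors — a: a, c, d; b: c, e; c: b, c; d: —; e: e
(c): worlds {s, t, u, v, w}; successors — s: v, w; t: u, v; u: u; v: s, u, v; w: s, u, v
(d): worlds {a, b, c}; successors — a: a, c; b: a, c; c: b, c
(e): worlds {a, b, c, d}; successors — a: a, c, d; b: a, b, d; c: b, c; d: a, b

(b), (d), (e)

Frame correspondent (Sahlqvist): ∀x ∀y (Rxy → ∃z (Rxz ∧ Rzy)) — i.e. density.
(a): fails — Rno but no z with Rnz and Rzo.
(b): holds.
(c): fails — Rsw but no z with Rsz and Rzw.
(d): holds.
(e): holds.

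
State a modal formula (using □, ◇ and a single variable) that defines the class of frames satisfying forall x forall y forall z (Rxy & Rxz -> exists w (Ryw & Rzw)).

◇□p → □◇p

A defining formula is ◇□p → □◇p (the .2 axiom).
Suppose ◇□p→□◇p is valid. Take Rxy, Rxz and set V(p)={w : Ryw}. Then □p at y so ◇□p at x, so □◇p at x, so ◇p at z, giving w with Rzw and Ryw.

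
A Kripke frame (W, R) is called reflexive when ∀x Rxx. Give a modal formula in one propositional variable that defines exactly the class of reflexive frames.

□s → s

The condition is reflexivity. The T schema □s → s defines it.
Suppose □s→s is valid. At any x set V(s)={w : Rxw}. Then □s holds at x, so s holds at x, i.e. Rxx.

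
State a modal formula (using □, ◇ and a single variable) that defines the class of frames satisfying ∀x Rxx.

□p → p

The condition is reflexivity. The T schema □p → p defines it.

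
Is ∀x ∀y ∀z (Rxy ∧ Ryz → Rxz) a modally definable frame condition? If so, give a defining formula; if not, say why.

Yes: it is transitivity, defined by the 4 schema □q → □□q.
Suppose □q→□□q is valid. Take Rxy, Ryz and set V(q)={w : Rxw}. Then □q at x, so □□q at x, so □q at y, so q at z, i.e. Rxz.

Definable; □q → □□q defines it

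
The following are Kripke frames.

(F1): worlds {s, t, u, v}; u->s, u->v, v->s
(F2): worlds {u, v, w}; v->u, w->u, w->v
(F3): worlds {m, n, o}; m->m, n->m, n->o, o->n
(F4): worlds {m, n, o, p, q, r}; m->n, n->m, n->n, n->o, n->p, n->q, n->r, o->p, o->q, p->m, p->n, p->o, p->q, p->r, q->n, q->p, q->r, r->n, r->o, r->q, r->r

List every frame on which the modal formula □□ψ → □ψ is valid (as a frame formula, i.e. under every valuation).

This is the axiom for density; its first-order frame correspondent is ∀x ∀y (Rxy → ∃z (Rxz ∧ Rzy)).
(F1): fails — Ruv but no z with Ruz and Rzv.
(F2): fails — Rvu but no z with Rvz and Rzu.
(F3): fails — Rno but no z with Rnz and Rzo.
(F4): condition met.

(F4)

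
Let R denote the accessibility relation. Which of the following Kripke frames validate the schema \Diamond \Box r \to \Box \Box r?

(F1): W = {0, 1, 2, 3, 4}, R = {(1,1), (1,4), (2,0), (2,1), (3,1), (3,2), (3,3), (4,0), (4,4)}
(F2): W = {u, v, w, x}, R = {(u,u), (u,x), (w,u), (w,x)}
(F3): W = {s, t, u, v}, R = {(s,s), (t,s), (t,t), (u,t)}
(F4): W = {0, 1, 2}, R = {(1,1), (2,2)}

(F4)

This is the axiom for a generalized confluence (Geach) condition; its first-order frame correspondent is \forall x \forall y \forall z ((xRy \wedge x R^2 z) \to \exists w (yRw \wedge z = w)).
(F1): fails — 1R1, 1R²0 but no w with 1Rw and 0=w.
(F2): fails — uRx, uR²u but no t with xRt and u=t.
(F3): fails — tRs, tR²t but no w with sRw and t=w.
(F4): satisfies the condition.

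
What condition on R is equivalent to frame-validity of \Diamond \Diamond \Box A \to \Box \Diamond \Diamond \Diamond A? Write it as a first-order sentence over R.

\forall x \forall y \forall z ((x R^2 y \wedge xRz) \to \exists w (yRw \wedge z R^3 w))

This is a Sahlqvist (Geach-type) schema ◇^2□^1A → □^1◇^3A.
Minimal-valuation argument: fix x; take any y with xR^2y and any z with xR^1z. Set V(A) to the set of worlds R-reachable from y in exactly 1 step. Then □^1A holds at y, so the antecedent holds at x; validity forces ◇^3A at z, giving a w with zR^3w and yR^1w.
First-order correspondent: \forall x \forall y \forall z ((x R^2 y \wedge xRz) \to \exists w (yRw \wedge z R^3 w)).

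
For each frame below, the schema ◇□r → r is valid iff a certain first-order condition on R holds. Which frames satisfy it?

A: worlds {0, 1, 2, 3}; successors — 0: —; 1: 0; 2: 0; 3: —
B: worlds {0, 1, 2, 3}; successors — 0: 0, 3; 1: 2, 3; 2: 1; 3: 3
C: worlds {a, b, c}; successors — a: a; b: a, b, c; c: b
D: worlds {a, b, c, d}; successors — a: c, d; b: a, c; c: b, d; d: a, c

none

The schema corresponds to symmetry: ∀x ∀y (Rxy → Ryx).
A: fails — R10 but not R01.
B: fails — R03 but not R30.
C: fails — Rba but not Rab.
D: fails — Rba but not Rab.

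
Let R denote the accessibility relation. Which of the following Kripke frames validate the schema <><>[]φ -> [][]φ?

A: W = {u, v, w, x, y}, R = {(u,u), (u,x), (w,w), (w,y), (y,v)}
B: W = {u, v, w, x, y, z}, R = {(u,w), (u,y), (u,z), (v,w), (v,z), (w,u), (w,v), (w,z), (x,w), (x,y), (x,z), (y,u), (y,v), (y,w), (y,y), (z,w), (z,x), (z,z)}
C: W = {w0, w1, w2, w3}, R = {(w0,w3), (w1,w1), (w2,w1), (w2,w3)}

This is the axiom for a generalized confluence (Geach) condition; its first-order frame correspondent is forall x forall y forall z ((x R^2 y & x R^2 z) -> exists w (yRw & z = w)).
A: fails — uR²x, uR²u but no t with xRt and u=t.
B: fails — uR²u, uR²u but no t with uRt and u=t.
C: holds.

C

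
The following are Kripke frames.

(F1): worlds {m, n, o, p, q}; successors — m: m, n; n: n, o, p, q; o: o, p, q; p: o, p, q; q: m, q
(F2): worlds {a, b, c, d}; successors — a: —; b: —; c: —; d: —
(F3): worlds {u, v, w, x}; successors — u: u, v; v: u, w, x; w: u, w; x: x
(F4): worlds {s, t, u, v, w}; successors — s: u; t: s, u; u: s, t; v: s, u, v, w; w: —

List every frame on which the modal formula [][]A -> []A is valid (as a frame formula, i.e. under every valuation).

The schema corresponds to density: forall x forall y (Rxy -> exists z (Rxz & Rzy)).
(F1): condition met.
(F2): condition met.
(F3): condition met.
(F4): fails — Rut but no z with Ruz and Rzt.
Valid on: (F1), (F2), (F3).

(F1), (F2), (F3)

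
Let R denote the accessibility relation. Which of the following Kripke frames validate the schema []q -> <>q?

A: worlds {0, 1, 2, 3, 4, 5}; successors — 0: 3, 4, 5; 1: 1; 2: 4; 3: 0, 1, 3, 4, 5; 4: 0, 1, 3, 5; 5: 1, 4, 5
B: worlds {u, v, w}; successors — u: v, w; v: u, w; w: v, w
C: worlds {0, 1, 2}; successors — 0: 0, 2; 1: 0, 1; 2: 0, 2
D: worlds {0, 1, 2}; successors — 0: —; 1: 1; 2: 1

A, B, C

This is the axiom for seriality; its first-order frame correspondent is forall x exists y Rxy.
A: holds.
B: holds.
C: holds.
D: fails — world 0 has no successor.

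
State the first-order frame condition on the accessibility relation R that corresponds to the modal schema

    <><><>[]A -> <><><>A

This is a Sahlqvist (Geach-type) schema ◇^3□^1A → □^0◇^3A.
First-order correspondent: forall x forall y (x R^3 y -> exists w (yRw & x R^3 w)).

forall x forall y (x R^3 y -> exists w (yRw & x R^3 w))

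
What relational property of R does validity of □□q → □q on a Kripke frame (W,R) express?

Density

This is the C4 axiom.
Its frame correspondent is density — ∀x ∀y (Rxy → ∃z (Rxz ∧ Rzy)).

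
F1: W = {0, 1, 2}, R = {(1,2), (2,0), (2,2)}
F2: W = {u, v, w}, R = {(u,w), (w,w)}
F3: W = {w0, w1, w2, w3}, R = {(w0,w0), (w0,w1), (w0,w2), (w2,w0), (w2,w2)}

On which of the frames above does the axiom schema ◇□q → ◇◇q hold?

F2

Frame correspondent (Sahlqvist): ∀x ∀y (xRy → ∃w (yRw ∧ xR²w)) — i.e. a generalized confluence (Geach) condition.
F1: fails — 2R0 but no w with 0Rw and 2R²w.
F2: ✓.
F3: fails — w0Rw1 but no w with w1Rw and w0R²w.
Valid on: F2.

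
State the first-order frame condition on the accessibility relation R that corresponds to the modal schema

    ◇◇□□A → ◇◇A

∀x ∀y (xR²y → ∃w (yR²w ∧ xR²w))

This is a Sahlqvist (Geach-type) schema ◇^2□^2A → □^0◇^2A.
Minimal-valuation argument: fix x; take any y with xR^2y and any z with xR^0z. Set V(A) to the set of worlds R-reachable from y in exactly 2 steps. Then □^2A holds at y, so the antecedent holds at x; validity forces ◇^2A at z, giving a w with zR^2w and yR^2w.
First-order correspondent: ∀x ∀y (xR²y → ∃w (yR²w ∧ xR²w)).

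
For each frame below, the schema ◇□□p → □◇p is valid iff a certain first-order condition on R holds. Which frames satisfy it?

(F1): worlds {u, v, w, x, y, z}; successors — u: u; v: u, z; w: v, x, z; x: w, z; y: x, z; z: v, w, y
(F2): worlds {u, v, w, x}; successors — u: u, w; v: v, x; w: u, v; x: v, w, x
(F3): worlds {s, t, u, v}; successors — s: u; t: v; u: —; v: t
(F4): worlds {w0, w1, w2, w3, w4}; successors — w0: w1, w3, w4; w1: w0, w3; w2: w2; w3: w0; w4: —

Frame correspondent (Sahlqvist): ∀x ∀y ∀z ((xRy ∧ xRz) → ∃w (yR²w ∧ zRw)) — i.e. a generalized confluence (Geach) condition.
(F1): fails — vRu, vRz but no t with uR²t and zRt.
(F2): satisfies the condition.
(F3): fails — sRu, sRu but no w with uR²w and uRw.
(F4): fails — w0Rw1, w0Rw4 but no w with w1R²w and w4Rw.
Valid on: (F2).

(F2)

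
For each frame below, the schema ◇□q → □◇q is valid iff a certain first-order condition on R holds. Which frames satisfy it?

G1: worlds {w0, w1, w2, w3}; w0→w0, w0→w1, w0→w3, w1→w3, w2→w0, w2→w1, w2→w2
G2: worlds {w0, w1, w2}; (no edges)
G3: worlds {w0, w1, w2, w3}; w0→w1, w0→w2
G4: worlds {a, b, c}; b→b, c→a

This is the axiom for convergence; its first-order frame correspondent is ∀x ∀y ∀z (Rxy ∧ Rxz → ∃w (Ryw ∧ Rzw)).
G1: fails — Rw0w1 and Rw0w3 but w1 and w3 have no common successor.
G2: ✓.
G3: fails — Rw0w1 and Rw0w1 but w1 and w1 have no common successor.
G4: fails — Rca and Rca but a and a have no common successor.

G2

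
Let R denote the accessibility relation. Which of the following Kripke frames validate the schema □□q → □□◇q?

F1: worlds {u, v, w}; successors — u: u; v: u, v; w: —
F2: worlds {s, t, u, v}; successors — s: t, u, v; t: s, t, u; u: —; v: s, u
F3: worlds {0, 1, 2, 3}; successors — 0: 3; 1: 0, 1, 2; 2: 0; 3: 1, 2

This is the axiom for a generalized confluence (Geach) condition; its first-order frame correspondent is ∀x ∀z (xR²z → ∃w (xR²w ∧ zRw)).
F1: condition met.
F2: fails — sR²u but no w with sR²w and uRw.
F3: fails — 0R²2 but no w with 0R²w and 2Rw.
Valid on: F1.

F1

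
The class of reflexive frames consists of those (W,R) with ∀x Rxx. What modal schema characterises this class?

□ψ → ψ

This is reflexivity; the standard corresponding axiom is T: □ψ → ψ.
Suppose □ψ→ψ is valid. At any x set V(ψ)={w : Rxw}. Then □ψ holds at x, so ψ holds at x, i.e. Rxx.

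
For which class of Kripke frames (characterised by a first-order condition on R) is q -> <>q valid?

Reflexivity

This is frame-equivalent to □q → q (substitute ¬q for q and contrapose).
Suppose □q→q is valid. At any x set V(q)={w : Rxw}. Then □q holds at x, so q holds at x, i.e. Rxx.
Conversely, any frame satisfying forall x Rxx validates the schema.
So the correspondent is reflexivity.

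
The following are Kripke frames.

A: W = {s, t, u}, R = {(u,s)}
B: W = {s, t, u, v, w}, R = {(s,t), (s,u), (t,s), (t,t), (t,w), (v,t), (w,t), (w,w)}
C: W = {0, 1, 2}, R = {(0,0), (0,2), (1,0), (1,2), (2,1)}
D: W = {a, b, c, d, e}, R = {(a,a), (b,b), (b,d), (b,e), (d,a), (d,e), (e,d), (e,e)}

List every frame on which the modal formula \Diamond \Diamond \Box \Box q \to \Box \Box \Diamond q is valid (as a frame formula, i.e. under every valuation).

A

This is the axiom for a generalized confluence (Geach) condition; its first-order frame correspondent is \forall x \forall y \forall z ((x R^2 y \wedge x R^2 z) \to \exists w (y R^2 w \wedge zRw)).
A: condition met.
B: fails — tR²s, tR²u but no w* with sR²w* and uRw*.
C: fails — 0R²2, 0R²2 but no w with 2R²w and 2Rw.
D: fails — bR²a, bR²b but no w with aR²w and bRw.
Valid on: A.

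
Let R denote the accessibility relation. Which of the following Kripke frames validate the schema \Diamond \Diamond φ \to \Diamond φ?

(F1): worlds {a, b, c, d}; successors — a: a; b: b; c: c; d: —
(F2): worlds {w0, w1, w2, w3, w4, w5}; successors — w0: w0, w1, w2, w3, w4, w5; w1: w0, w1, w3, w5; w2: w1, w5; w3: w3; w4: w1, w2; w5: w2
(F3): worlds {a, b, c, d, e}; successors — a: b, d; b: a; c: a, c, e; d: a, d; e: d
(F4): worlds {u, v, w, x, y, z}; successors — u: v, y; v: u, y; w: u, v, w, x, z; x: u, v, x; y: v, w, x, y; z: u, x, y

Frame correspondent (Sahlqvist): \forall x \forall y \forall z (Rxy \wedge Ryz \to Rxz) — i.e. transitivity.
(F1): condition met.
(F2): fails — Rw1w5 and Rw5w2 but not Rw1w2.
(F3): fails — Rab and Rba but not Raa.
(F4): fails — Ruv and Rvu but not Ruu.

(F1)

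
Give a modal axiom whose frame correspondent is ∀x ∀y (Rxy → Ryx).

r → □◇r

The condition is symmetry. The B schema r → □◇r defines it.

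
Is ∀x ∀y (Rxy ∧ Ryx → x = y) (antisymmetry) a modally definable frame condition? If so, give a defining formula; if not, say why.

Any modally definable frame class is closed under surjective bounded morphisms.
The 6-cycle (worlds s,t,u,v,w,x with s→t→u→v→w→x→s) is antisymmetric. Sending even-indexed worlds to s and odd-indexed worlds to t is a surjective bounded morphism onto the two-world frame with s↔t, which is not antisymmetric.
Hence antisymmetry is not modally definable.

Not modally definable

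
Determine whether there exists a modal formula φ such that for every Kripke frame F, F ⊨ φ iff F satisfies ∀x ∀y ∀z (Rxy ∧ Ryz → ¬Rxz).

If a class were modally definable it would be closed under surjective bounded morphisms (Goldblatt–Thomason).
The 5-cycle (worlds w0,w1,w2,w3,w4 with w0→w1→w2→w3→w4→w0) is intransitive. Mapping every world to a single reflexive point • is a surjective bounded morphism; the reflexive point is not intransitive (R••∧R•• but R••).
So the class is not modally definable.

No — not modally definable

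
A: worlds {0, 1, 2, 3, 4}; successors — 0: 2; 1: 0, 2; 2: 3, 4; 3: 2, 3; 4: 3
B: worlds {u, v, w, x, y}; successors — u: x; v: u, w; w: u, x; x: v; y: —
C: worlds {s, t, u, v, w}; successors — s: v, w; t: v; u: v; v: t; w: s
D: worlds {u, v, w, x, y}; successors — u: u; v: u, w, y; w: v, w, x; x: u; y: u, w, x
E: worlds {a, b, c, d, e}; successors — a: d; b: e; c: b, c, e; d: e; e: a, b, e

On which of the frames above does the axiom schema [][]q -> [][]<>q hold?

Frame correspondent (Sahlqvist): forall x forall z (x R^2 z -> exists w (x R^2 w & zRw)) — i.e. a generalized confluence (Geach) condition.
A: condition met.
B: fails — uR²v but no t with uR²t and vRt.
C: fails — sR²s but no w* with sR²w* and sRw*.
D: condition met.
E: fails — bR²a but no w with bR²w and aRw.
Valid on: A, D.

A, D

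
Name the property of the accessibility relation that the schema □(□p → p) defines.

shift-reflexivity: ∀x ∀y (Rxy → Ryy)

Suppose □(□p→p) is valid. Take Rxy and set V(p)={w : Ryw}. Then at y, □p holds; since □(□p→p) at x, □p→p at y, so p at y, i.e. Ryy.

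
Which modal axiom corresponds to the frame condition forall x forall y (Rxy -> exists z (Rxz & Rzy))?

□□ψ → □ψ

This is density; the standard corresponding axiom is C4: □□ψ → □ψ.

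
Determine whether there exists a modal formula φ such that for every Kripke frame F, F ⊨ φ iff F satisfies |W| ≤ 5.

Not definable by any modal formula

Modal frame validity is preserved under disjoint unions.
Any modal formula valid on each of 6 disjoint one-world frames is valid on their disjoint union (validity is preserved under disjoint unions). Each one-world frame has |W|=1≤5, but the union has |W|=6.
So no modal formula (or set of formulas) defines exactly the |W|≤5 frames.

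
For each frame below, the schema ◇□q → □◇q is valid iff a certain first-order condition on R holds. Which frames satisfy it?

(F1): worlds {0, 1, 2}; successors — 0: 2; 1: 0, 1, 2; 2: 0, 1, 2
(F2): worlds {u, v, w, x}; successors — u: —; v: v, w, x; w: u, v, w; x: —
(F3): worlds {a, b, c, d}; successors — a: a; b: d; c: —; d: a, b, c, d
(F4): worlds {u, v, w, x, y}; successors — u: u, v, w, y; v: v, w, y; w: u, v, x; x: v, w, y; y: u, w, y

(F1), (F4)

This is the axiom for convergence; its first-order frame correspondent is ∀x ∀y ∀z (Rxy ∧ Rxz → ∃w (Ryw ∧ Rzw)).
(F1): condition met.
(F2): fails — Rvv and Rvx but v and x have no common successor.
(F3): fails — Rdc and Rdc but c and c have no common successor.
(F4): condition met.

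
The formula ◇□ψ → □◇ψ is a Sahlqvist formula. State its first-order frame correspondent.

This schema is the .2 axiom.
Its frame correspondent is convergence — ∀x ∀y ∀z (Rxy ∧ Rxz → ∃w (Ryw ∧ Rzw)).

convergence: ∀x ∀y ∀z (Rxy ∧ Rxz → ∃w (Ryw ∧ Rzw))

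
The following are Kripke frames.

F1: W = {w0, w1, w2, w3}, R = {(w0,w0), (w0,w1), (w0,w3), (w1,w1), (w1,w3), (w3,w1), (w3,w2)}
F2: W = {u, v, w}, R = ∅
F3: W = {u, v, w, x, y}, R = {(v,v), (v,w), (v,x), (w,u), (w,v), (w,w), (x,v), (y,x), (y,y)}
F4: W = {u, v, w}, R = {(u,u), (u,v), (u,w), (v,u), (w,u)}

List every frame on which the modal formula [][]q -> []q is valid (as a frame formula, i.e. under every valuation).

F2, F3, F4

This is the axiom for density; its first-order frame correspondent is forall x forall y (Rxy -> exists z (Rxz & Rzy)).
F1: fails — Rw3w2 but no z with Rw3z and Rzw2.
F2: condition met.
F3: condition met.
F4: condition met.
Valid on: F2, F3, F4.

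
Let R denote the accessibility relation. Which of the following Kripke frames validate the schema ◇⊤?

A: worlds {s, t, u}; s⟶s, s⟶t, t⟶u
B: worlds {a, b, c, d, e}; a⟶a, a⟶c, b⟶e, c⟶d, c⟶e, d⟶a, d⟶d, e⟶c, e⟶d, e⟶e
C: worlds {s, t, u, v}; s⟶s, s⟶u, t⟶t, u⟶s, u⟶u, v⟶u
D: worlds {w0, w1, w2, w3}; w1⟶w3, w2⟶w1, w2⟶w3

This is the axiom for seriality; its first-order frame correspondent is ∀x ∃y Rxy.
A: fails — world u has no successor.
B: satisfies the condition.
C: satisfies the condition.
D: fails — world w0 has no successor.
Valid on: B, C.

B, C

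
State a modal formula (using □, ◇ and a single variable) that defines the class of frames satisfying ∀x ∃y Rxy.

This is seriality; the standard corresponding axiom is D: □s → ◇s.
Suppose □s→◇s is valid. At any x set V(s)=W. Then □s at x, so ◇s at x, so x has a successor.

□s → ◇s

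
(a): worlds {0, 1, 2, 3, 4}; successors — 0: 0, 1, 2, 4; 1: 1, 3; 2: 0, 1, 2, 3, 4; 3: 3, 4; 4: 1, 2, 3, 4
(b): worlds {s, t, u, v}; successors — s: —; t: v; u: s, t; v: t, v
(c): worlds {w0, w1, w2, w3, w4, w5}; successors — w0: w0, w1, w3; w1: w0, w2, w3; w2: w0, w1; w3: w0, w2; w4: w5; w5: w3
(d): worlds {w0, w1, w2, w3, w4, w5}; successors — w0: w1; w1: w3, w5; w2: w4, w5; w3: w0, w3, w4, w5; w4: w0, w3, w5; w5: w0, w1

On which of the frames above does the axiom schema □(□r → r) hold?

(a)

This is the axiom for shift-reflexivity; its first-order frame correspondent is ∀x ∀y (Rxy → Ryy).
(a): ✓.
(b): fails — Rut but not Rtt.
(c): fails — Rw1w2 but not Rw2w2.
(d): fails — Rw1w5 but not Rw5w5.
Valid on: (a).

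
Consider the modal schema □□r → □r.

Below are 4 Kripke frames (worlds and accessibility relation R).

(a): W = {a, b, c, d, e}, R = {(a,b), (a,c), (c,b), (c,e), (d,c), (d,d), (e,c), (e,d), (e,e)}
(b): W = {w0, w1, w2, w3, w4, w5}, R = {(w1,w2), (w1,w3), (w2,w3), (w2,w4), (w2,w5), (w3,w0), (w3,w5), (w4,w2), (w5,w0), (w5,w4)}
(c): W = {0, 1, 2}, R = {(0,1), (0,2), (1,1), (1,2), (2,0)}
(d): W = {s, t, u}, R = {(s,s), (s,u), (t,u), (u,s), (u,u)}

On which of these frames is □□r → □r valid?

The schema corresponds to density: ∀x ∀y (Rxy → ∃z (Rxz ∧ Rzy)).
(a): fails — Rcb but no z with Rcz and Rzb.
(b): fails — Rw1w2 but no z with Rw1z and Rzw2.
(c): fails — R20 but no z with R2z and Rz0.
(d): satisfies the condition.

(d)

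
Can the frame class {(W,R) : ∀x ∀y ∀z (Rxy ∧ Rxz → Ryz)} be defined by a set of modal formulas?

The condition is the Euclidean property. A defining modal formula is ◇q → □◇q.
Suppose ◇q→□◇q is valid. Take Rxy, Rxz and set V(q)={y}. Then ◇q at x, so □◇q at x, so ◇q at z, so some w with Rzw has q; w=y, i.e. Rzy. By symmetry of the argument, Ryz.

Definable; ◇q → □◇q defines it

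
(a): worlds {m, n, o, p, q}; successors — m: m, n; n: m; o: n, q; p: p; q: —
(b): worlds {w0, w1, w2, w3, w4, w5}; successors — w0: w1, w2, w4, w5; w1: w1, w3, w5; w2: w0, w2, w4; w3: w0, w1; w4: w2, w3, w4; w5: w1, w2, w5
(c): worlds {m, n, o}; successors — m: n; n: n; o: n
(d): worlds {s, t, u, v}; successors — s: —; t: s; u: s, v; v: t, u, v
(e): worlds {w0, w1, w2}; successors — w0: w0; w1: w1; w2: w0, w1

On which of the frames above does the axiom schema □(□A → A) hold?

The schema corresponds to shift-reflexivity: ∀x ∀y (Rxy → Ryy).
(a): fails — Ron but not Rnn.
(b): fails — Rw1w3 but not Rw3w3.
(c): holds.
(d): fails — Rus but not Rss.
(e): holds.

(c), (e)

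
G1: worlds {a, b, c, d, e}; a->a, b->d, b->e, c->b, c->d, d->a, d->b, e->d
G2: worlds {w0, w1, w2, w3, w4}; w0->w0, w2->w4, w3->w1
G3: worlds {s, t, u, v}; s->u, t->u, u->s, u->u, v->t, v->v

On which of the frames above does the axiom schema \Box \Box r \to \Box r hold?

G3

This is the axiom for density; its first-order frame correspondent is \forall x \forall y (Rxy \to \exists z (Rxz \wedge Rzy)).
G1: fails — Red but no z with Rez and Rzd.
G2: fails — Rw2w4 but no z with Rw2z and Rzw4.
G3: ✓.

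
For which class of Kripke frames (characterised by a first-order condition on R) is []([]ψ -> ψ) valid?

This is the T□ axiom.
Its frame correspondent is shift-reflexivity — forall x forall y (Rxy -> Ryy).

shift-reflexivity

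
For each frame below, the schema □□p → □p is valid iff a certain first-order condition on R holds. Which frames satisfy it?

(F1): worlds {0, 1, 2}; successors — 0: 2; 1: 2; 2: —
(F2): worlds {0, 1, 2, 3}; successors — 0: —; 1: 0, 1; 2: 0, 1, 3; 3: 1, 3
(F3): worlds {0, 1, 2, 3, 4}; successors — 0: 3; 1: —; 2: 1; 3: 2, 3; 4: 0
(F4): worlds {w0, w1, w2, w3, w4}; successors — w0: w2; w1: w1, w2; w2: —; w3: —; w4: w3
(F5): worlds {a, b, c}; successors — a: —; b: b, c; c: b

(F2), (F5)

The schema corresponds to density: ∀x ∀y (Rxy → ∃z (Rxz ∧ Rzy)).
(F1): fails — R12 but no z with R1z and Rz2.
(F2): holds.
(F3): fails — R40 but no z with R4z and Rz0.
(F4): fails — Rw0w2 but no z with Rw0z and Rzw2.
(F5): holds.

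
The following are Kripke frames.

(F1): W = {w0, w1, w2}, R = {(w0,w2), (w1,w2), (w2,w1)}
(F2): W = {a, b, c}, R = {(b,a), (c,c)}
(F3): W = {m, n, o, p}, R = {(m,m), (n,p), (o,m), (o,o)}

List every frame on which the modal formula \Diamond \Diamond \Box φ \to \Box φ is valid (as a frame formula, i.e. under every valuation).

(F1), (F2)

The schema corresponds to a generalized confluence (Geach) condition: \forall x \forall y \forall z ((x R^2 y \wedge xRz) \to \exists w (yRw \wedge z = w)).
(F1): ✓.
(F2): ✓.
(F3): fails — oR²m, oRo but no w with mRw and o=w.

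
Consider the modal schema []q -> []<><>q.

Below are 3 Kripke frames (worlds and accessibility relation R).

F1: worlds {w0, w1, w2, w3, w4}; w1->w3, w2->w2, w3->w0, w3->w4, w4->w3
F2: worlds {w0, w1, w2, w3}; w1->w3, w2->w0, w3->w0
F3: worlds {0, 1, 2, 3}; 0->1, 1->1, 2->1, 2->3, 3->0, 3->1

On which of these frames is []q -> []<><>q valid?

The schema corresponds to a generalized confluence (Geach) condition: forall x forall z (xRz -> exists w (xRw & z R^2 w)).
F1: fails — w3Rw0 but no w with w3Rw and w0R²w.
F2: fails — w1Rw3 but no w with w1Rw and w3R²w.
F3: condition met.
Valid on: F3.

F3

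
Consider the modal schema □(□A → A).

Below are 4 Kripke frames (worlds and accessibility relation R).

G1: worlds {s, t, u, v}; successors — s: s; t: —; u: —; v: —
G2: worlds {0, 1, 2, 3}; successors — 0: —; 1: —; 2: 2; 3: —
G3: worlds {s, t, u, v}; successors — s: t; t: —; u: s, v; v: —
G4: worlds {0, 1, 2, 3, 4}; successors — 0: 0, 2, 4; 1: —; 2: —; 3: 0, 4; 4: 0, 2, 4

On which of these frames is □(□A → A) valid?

The schema corresponds to shift-reflexivity: ∀x ∀y (Rxy → Ryy).
G1: ✓.
G2: ✓.
G3: fails — Rus but not Rss.
G4: fails — R02 but not R22.
Valid on: G1, G2.

G1, G2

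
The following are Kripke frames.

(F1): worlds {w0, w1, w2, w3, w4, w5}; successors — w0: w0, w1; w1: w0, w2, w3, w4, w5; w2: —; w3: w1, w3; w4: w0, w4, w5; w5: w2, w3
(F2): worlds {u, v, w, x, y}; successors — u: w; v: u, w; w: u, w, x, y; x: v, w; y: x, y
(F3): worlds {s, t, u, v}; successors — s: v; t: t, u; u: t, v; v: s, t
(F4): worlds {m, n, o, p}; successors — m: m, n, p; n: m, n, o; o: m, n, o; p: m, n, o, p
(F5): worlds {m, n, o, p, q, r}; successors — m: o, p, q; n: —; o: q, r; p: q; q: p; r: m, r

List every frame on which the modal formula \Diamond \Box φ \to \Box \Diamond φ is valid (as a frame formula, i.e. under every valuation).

Frame correspondent (Sahlqvist): \forall x \forall y \forall z (Rxy \wedge Rxz \to \exists w (Ryw \wedge Rzw)) — i.e. convergence.
(F1): fails — Rw1w5 and Rw1w2 but w5 and w2 have no common successor.
(F2): fails — Rwu and Rwy but u and y have no common successor.
(F3): fails — Rvt and Rvs but t and s have no common successor.
(F4): satisfies the condition.
(F5): fails — Rmo and Rmq but o and q have no common successor.
Valid on: (F4).

(F4)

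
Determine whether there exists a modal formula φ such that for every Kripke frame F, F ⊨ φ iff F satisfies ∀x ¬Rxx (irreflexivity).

Any modally definable frame class is closed under surjective bounded morphisms.
The 4-cycle (worlds s,t,u,v with s→t→u→v→s) is irreflexive, and the map sending every world to a single reflexive point • is a surjective bounded morphism (forth: every edge maps to (•,•); back: every world has a successor). So any modal formula valid on the 4-cycle is also valid on the reflexive point, which is not irreflexive.
So no modal formula (or set of formulas) defines exactly the irreflexive frames.

No — not modally definable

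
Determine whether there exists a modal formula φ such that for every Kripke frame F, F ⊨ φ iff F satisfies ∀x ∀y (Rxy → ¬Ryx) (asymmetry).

Not modally definable

Modal frame validity is preserved under surjective bounded morphisms.
The 4-cycle (worlds a,b,c,d with a→b→c→d→a) is asymmetric. Mapping every world to a single reflexive point • is a surjective bounded morphism, and the reflexive point is not asymmetric (R•• but asymmetry requires ¬R••).
So the class is not modally definable.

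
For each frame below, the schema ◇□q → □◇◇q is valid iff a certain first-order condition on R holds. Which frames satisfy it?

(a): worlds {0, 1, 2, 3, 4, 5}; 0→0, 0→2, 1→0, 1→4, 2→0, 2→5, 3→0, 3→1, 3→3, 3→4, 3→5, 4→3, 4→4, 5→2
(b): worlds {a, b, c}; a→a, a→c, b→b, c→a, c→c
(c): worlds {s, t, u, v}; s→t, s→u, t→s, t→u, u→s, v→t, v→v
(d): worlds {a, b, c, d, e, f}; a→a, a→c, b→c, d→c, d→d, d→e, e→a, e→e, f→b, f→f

This is the axiom for a generalized confluence (Geach) condition; its first-order frame correspondent is ∀x ∀y ∀z ((xRy ∧ xRz) → ∃w (yRw ∧ zR²w)).
(a): fails — 1R4, 1R0 but no w with 4Rw and 0R²w.
(b): ✓.
(c): fails — sRu, sRu but no w with uRw and uR²w.
(d): fails — aRa, aRc but no w with aRw and cR²w.

(b)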